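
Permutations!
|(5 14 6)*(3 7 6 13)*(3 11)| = |(3 7 6 5 14 13 11)| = 7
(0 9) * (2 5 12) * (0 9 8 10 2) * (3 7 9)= [8, 1, 5, 7, 4, 12, 6, 9, 10, 3, 2, 11, 0]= (0 8 10 2 5 12)(3 7 9)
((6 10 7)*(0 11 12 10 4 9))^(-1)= ((0 11 12 10 7 6 4 9))^(-1)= (0 9 4 6 7 10 12 11)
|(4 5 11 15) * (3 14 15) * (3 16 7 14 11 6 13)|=10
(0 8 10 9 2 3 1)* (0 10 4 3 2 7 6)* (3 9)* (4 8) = (0 4 9 7 6)(1 10 3) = [4, 10, 2, 1, 9, 5, 0, 6, 8, 7, 3]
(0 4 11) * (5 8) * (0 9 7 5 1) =(0 4 11 9 7 5 8 1) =[4, 0, 2, 3, 11, 8, 6, 5, 1, 7, 10, 9]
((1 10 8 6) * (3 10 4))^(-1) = ((1 4 3 10 8 6))^(-1) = (1 6 8 10 3 4)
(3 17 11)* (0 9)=[9, 1, 2, 17, 4, 5, 6, 7, 8, 0, 10, 3, 12, 13, 14, 15, 16, 11]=(0 9)(3 17 11)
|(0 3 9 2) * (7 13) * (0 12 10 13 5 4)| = |(0 3 9 2 12 10 13 7 5 4)| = 10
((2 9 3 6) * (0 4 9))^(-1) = (0 2 6 3 9 4)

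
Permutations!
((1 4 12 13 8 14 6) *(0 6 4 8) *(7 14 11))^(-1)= (0 13 12 4 14 7 11 8 1 6)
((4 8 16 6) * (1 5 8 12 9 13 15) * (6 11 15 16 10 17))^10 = (1 16 12 17 5 11 9 6 8 15 13 4 10) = ((1 5 8 10 17 6 4 12 9 13 16 11 15))^10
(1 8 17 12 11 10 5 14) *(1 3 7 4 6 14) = (1 8 17 12 11 10 5)(3 7 4 6 14) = [0, 8, 2, 7, 6, 1, 14, 4, 17, 9, 5, 10, 11, 13, 3, 15, 16, 12]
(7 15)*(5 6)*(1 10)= (1 10)(5 6)(7 15)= [0, 10, 2, 3, 4, 6, 5, 15, 8, 9, 1, 11, 12, 13, 14, 7]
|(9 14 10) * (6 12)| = |(6 12)(9 14 10)| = 6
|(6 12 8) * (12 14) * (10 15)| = |(6 14 12 8)(10 15)| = 4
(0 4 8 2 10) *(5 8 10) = (0 4 10)(2 5 8) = [4, 1, 5, 3, 10, 8, 6, 7, 2, 9, 0]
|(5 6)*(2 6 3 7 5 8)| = 3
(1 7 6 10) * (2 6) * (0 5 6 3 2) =(0 5 6 10 1 7)(2 3) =[5, 7, 3, 2, 4, 6, 10, 0, 8, 9, 1]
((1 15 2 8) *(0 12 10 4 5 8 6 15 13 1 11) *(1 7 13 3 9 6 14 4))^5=(0 9 4 12 6 5 10 15 8 1 2 11 3 14)(7 13)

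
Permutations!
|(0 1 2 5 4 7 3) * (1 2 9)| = 6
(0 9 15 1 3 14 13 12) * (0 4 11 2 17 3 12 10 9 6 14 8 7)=(0 6 14 13 10 9 15 1 12 4 11 2 17 3 8 7)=[6, 12, 17, 8, 11, 5, 14, 0, 7, 15, 9, 2, 4, 10, 13, 1, 16, 3]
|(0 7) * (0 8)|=|(0 7 8)|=3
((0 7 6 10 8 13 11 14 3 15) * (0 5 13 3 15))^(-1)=(0 3 8 10 6 7)(5 15 14 11 13)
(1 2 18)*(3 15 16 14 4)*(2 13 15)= (1 13 15 16 14 4 3 2 18)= [0, 13, 18, 2, 3, 5, 6, 7, 8, 9, 10, 11, 12, 15, 4, 16, 14, 17, 1]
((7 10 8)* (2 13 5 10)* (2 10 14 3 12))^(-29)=(2 13 5 14 3 12)(7 10 8)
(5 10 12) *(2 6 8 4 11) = (2 6 8 4 11)(5 10 12) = [0, 1, 6, 3, 11, 10, 8, 7, 4, 9, 12, 2, 5]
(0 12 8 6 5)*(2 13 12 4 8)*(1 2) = (0 4 8 6 5)(1 2 13 12) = [4, 2, 13, 3, 8, 0, 5, 7, 6, 9, 10, 11, 1, 12]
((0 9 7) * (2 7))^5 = (0 9 2 7)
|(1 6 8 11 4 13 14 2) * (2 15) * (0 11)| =10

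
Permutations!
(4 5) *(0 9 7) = [9, 1, 2, 3, 5, 4, 6, 0, 8, 7] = (0 9 7)(4 5)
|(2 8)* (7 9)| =2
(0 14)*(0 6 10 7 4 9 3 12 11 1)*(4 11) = (0 14 6 10 7 11 1)(3 12 4 9) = [14, 0, 2, 12, 9, 5, 10, 11, 8, 3, 7, 1, 4, 13, 6]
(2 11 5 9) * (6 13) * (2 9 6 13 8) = (13)(2 11 5 6 8) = [0, 1, 11, 3, 4, 6, 8, 7, 2, 9, 10, 5, 12, 13]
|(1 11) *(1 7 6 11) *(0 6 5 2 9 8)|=|(0 6 11 7 5 2 9 8)|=8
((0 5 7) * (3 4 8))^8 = (0 7 5)(3 8 4) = ((0 5 7)(3 4 8))^8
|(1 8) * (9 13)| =|(1 8)(9 13)| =2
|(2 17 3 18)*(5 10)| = |(2 17 3 18)(5 10)| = 4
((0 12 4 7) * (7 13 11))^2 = (0 4 11)(7 12 13)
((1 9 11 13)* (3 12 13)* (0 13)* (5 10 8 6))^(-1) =((0 13 1 9 11 3 12)(5 10 8 6))^(-1) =(0 12 3 11 9 1 13)(5 6 8 10)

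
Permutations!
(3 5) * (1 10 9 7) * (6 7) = (1 10 9 6 7)(3 5) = [0, 10, 2, 5, 4, 3, 7, 1, 8, 6, 9]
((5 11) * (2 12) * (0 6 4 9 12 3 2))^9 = (0 12 9 4 6)(2 3)(5 11)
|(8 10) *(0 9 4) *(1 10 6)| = |(0 9 4)(1 10 8 6)| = 12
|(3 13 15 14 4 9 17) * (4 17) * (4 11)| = 15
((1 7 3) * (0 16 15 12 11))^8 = (0 12 16 11 15)(1 3 7)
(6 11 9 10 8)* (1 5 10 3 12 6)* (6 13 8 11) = (1 5 10 11 9 3 12 13 8) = [0, 5, 2, 12, 4, 10, 6, 7, 1, 3, 11, 9, 13, 8]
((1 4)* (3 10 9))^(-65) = (1 4)(3 10 9)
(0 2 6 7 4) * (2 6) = (0 6 7 4) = [6, 1, 2, 3, 0, 5, 7, 4]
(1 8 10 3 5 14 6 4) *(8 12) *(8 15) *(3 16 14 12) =(1 3 5 12 15 8 10 16 14 6 4) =[0, 3, 2, 5, 1, 12, 4, 7, 10, 9, 16, 11, 15, 13, 6, 8, 14]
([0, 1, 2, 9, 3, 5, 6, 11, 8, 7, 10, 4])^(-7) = (3 11 9 4 7)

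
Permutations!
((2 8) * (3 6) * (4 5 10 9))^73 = ((2 8)(3 6)(4 5 10 9))^73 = (2 8)(3 6)(4 5 10 9)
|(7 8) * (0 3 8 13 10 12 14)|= 8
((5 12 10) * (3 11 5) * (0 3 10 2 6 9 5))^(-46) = (0 11 3)(2 12 5 9 6)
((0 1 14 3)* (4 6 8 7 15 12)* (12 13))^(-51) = (0 1 14 3)(4 13 7 6 12 15 8)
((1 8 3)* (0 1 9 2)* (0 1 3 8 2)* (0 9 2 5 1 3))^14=(9)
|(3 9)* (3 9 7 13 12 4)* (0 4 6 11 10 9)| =|(0 4 3 7 13 12 6 11 10 9)| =10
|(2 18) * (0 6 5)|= 6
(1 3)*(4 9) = (1 3)(4 9) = [0, 3, 2, 1, 9, 5, 6, 7, 8, 4]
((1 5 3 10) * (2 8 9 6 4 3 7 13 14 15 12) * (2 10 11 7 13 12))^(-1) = (1 10 12 7 11 3 4 6 9 8 2 15 14 13 5)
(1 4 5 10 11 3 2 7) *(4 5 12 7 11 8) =[0, 5, 11, 2, 12, 10, 6, 1, 4, 9, 8, 3, 7] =(1 5 10 8 4 12 7)(2 11 3)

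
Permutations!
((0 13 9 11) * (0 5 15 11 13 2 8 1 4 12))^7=(0 2 8 1 4 12)(5 15 11)(9 13)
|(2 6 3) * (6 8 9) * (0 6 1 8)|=12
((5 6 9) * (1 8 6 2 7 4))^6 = ((1 8 6 9 5 2 7 4))^6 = (1 7 5 6)(2 9 8 4)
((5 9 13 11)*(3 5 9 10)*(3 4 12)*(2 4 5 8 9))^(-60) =((2 4 12 3 8 9 13 11)(5 10))^(-60) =(2 8)(3 11)(4 9)(12 13)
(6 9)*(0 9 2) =(0 9 6 2) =[9, 1, 0, 3, 4, 5, 2, 7, 8, 6]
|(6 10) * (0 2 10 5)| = 5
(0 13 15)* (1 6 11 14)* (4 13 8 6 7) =(0 8 6 11 14 1 7 4 13 15) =[8, 7, 2, 3, 13, 5, 11, 4, 6, 9, 10, 14, 12, 15, 1, 0]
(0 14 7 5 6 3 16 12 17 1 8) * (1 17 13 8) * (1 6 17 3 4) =(0 14 7 5 17 3 16 12 13 8)(1 6 4) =[14, 6, 2, 16, 1, 17, 4, 5, 0, 9, 10, 11, 13, 8, 7, 15, 12, 3]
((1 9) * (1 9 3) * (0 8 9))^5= ((0 8 9)(1 3))^5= (0 9 8)(1 3)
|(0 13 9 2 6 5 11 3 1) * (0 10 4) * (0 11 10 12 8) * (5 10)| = 12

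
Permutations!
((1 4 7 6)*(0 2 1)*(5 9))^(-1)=((0 2 1 4 7 6)(5 9))^(-1)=(0 6 7 4 1 2)(5 9)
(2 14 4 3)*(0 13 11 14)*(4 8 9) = (0 13 11 14 8 9 4 3 2) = [13, 1, 0, 2, 3, 5, 6, 7, 9, 4, 10, 14, 12, 11, 8]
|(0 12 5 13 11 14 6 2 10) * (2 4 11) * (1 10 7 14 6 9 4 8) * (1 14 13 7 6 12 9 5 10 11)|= 7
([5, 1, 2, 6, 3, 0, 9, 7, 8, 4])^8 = (9)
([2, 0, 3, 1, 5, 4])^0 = (5)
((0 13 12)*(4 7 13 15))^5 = ((0 15 4 7 13 12))^5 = (0 12 13 7 4 15)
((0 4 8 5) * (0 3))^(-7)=(0 5 4 3 8)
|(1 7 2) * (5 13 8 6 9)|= |(1 7 2)(5 13 8 6 9)|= 15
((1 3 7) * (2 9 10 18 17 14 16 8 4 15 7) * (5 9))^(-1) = (1 7 15 4 8 16 14 17 18 10 9 5 2 3)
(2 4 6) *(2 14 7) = (2 4 6 14 7) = [0, 1, 4, 3, 6, 5, 14, 2, 8, 9, 10, 11, 12, 13, 7]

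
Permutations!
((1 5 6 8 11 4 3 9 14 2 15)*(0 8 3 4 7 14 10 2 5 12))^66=(0 2 6 11 1 9 14)(3 7 12 10 5 8 15)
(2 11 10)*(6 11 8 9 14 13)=[0, 1, 8, 3, 4, 5, 11, 7, 9, 14, 2, 10, 12, 6, 13]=(2 8 9 14 13 6 11 10)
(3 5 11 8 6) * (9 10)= (3 5 11 8 6)(9 10)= [0, 1, 2, 5, 4, 11, 3, 7, 6, 10, 9, 8]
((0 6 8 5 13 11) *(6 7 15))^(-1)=(0 11 13 5 8 6 15 7)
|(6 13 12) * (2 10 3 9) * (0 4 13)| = 20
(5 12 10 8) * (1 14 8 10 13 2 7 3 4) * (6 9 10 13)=(1 14 8 5 12 6 9 10 13 2 7 3 4)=[0, 14, 7, 4, 1, 12, 9, 3, 5, 10, 13, 11, 6, 2, 8]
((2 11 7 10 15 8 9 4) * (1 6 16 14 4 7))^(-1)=(1 11 2 4 14 16 6)(7 9 8 15 10)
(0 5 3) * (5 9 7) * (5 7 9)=(9)(0 5 3)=[5, 1, 2, 0, 4, 3, 6, 7, 8, 9]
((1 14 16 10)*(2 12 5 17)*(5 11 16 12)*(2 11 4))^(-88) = (1 12 2 17 16)(4 5 11 10 14)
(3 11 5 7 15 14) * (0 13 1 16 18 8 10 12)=(0 13 1 16 18 8 10 12)(3 11 5 7 15 14)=[13, 16, 2, 11, 4, 7, 6, 15, 10, 9, 12, 5, 0, 1, 3, 14, 18, 17, 8]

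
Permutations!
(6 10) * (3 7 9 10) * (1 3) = (1 3 7 9 10 6) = [0, 3, 2, 7, 4, 5, 1, 9, 8, 10, 6]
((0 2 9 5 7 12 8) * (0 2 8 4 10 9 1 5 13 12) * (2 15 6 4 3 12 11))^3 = ((0 8 15 6 4 10 9 13 11 2 1 5 7)(3 12))^3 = (0 6 9 2 7 15 10 11 5 8 4 13 1)(3 12)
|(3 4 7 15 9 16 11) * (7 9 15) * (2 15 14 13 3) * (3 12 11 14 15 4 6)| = 8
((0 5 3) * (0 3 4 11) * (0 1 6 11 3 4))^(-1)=((0 5)(1 6 11)(3 4))^(-1)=(0 5)(1 11 6)(3 4)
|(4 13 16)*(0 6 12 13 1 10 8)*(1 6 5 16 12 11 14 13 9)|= |(0 5 16 4 6 11 14 13 12 9 1 10 8)|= 13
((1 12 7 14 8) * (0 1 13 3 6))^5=(0 8 1 13 12 3 7 6 14)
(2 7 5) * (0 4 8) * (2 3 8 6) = (0 4 6 2 7 5 3 8) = [4, 1, 7, 8, 6, 3, 2, 5, 0]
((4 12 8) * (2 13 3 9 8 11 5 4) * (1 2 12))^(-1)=(1 4 5 11 12 8 9 3 13 2)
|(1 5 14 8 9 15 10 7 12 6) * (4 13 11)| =|(1 5 14 8 9 15 10 7 12 6)(4 13 11)| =30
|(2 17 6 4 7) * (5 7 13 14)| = |(2 17 6 4 13 14 5 7)| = 8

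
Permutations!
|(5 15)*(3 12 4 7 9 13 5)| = |(3 12 4 7 9 13 5 15)| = 8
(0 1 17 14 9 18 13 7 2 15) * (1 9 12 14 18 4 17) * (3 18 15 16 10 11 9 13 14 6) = (0 13 7 2 16 10 11 9 4 17 15)(3 18 14 12 6) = [13, 1, 16, 18, 17, 5, 3, 2, 8, 4, 11, 9, 6, 7, 12, 0, 10, 15, 14]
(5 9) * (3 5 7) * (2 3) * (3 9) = [0, 1, 9, 5, 4, 3, 6, 2, 8, 7] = (2 9 7)(3 5)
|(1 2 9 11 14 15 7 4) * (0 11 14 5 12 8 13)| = |(0 11 5 12 8 13)(1 2 9 14 15 7 4)| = 42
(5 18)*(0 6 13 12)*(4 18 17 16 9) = (0 6 13 12)(4 18 5 17 16 9) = [6, 1, 2, 3, 18, 17, 13, 7, 8, 4, 10, 11, 0, 12, 14, 15, 9, 16, 5]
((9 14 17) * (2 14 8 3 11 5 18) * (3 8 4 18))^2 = (2 17 4)(3 5 11)(9 18 14)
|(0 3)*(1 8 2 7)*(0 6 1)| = 7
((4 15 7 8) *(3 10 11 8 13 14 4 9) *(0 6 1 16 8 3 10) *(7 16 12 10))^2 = (0 1 10 3 6 12 11)(4 16 9 13)(7 14 15 8)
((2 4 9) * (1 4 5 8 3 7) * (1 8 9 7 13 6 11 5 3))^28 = (13)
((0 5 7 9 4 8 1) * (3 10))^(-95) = (0 9 1 7 8 5 4)(3 10)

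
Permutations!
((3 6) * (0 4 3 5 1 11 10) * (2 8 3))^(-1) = ((0 4 2 8 3 6 5 1 11 10))^(-1) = (0 10 11 1 5 6 3 8 2 4)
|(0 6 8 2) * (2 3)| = |(0 6 8 3 2)| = 5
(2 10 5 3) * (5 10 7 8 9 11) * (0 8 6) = (0 8 9 11 5 3 2 7 6) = [8, 1, 7, 2, 4, 3, 0, 6, 9, 11, 10, 5]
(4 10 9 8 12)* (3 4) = (3 4 10 9 8 12) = [0, 1, 2, 4, 10, 5, 6, 7, 12, 8, 9, 11, 3]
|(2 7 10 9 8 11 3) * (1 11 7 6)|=20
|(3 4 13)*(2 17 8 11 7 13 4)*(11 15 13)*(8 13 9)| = 12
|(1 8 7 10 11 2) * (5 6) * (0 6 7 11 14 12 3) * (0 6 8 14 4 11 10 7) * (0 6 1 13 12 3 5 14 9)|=|(0 8 10 4 11 2 13 12 5 6 14 3 1 9)|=14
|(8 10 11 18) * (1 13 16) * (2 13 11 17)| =9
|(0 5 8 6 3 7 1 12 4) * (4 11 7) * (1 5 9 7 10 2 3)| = 13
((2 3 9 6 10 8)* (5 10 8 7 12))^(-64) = (12)(2 3 9 6 8)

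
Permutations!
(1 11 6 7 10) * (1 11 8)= [0, 8, 2, 3, 4, 5, 7, 10, 1, 9, 11, 6]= (1 8)(6 7 10 11)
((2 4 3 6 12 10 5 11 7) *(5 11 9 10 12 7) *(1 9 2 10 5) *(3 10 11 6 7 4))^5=(12)(1 7 2 9 11 3 5)(4 6 10)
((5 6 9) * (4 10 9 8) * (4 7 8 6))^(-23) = (4 10 9 5)(7 8)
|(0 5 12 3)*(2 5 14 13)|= |(0 14 13 2 5 12 3)|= 7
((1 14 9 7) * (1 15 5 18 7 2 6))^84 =((1 14 9 2 6)(5 18 7 15))^84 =(18)(1 6 2 9 14)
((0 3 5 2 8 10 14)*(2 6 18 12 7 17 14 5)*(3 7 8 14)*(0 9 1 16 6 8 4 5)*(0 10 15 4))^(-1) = (0 12 18 6 16 1 9 14 2 3 17 7)(4 15 8 5)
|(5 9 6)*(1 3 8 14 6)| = 7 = |(1 3 8 14 6 5 9)|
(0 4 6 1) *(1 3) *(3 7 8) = (0 4 6 7 8 3 1) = [4, 0, 2, 1, 6, 5, 7, 8, 3]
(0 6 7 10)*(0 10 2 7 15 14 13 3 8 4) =[6, 1, 7, 8, 0, 5, 15, 2, 4, 9, 10, 11, 12, 3, 13, 14] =(0 6 15 14 13 3 8 4)(2 7)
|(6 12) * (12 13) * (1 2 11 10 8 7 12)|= |(1 2 11 10 8 7 12 6 13)|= 9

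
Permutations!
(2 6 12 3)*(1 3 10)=(1 3 2 6 12 10)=[0, 3, 6, 2, 4, 5, 12, 7, 8, 9, 1, 11, 10]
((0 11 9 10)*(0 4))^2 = (0 9 4 11 10)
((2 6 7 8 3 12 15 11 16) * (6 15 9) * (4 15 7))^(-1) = (2 16 11 15 4 6 9 12 3 8 7)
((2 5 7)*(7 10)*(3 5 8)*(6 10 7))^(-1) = ((2 8 3 5 7)(6 10))^(-1) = (2 7 5 3 8)(6 10)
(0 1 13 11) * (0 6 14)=(0 1 13 11 6 14)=[1, 13, 2, 3, 4, 5, 14, 7, 8, 9, 10, 6, 12, 11, 0]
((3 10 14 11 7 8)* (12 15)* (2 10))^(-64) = ((2 10 14 11 7 8 3)(12 15))^(-64) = (15)(2 3 8 7 11 14 10)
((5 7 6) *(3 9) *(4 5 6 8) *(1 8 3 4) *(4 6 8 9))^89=((1 9 6 8)(3 4 5 7))^89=(1 9 6 8)(3 4 5 7)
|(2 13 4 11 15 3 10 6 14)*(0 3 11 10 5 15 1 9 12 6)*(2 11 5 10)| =6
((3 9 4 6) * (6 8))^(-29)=((3 9 4 8 6))^(-29)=(3 9 4 8 6)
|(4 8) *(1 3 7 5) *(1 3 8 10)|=|(1 8 4 10)(3 7 5)|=12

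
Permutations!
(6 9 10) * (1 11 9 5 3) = (1 11 9 10 6 5 3) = [0, 11, 2, 1, 4, 3, 5, 7, 8, 10, 6, 9]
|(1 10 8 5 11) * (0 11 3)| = |(0 11 1 10 8 5 3)| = 7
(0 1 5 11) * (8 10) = (0 1 5 11)(8 10) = [1, 5, 2, 3, 4, 11, 6, 7, 10, 9, 8, 0]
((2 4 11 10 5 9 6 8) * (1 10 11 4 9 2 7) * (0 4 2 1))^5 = ((11)(0 4 2 9 6 8 7)(1 10 5))^5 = (11)(0 8 9 4 7 6 2)(1 5 10)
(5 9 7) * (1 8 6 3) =(1 8 6 3)(5 9 7) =[0, 8, 2, 1, 4, 9, 3, 5, 6, 7]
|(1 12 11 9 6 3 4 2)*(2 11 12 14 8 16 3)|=|(1 14 8 16 3 4 11 9 6 2)|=10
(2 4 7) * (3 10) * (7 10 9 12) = (2 4 10 3 9 12 7) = [0, 1, 4, 9, 10, 5, 6, 2, 8, 12, 3, 11, 7]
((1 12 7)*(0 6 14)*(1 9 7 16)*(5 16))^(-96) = (16)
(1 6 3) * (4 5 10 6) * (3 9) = (1 4 5 10 6 9 3) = [0, 4, 2, 1, 5, 10, 9, 7, 8, 3, 6]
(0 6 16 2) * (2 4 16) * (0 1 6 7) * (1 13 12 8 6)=(0 7)(2 13 12 8 6)(4 16)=[7, 1, 13, 3, 16, 5, 2, 0, 6, 9, 10, 11, 8, 12, 14, 15, 4]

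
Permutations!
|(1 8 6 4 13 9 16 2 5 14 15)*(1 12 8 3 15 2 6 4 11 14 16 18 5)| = 15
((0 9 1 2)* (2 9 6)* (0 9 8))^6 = (9)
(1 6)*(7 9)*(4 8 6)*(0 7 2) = [7, 4, 0, 3, 8, 5, 1, 9, 6, 2] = (0 7 9 2)(1 4 8 6)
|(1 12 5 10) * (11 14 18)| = |(1 12 5 10)(11 14 18)| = 12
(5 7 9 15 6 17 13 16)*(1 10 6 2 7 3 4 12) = (1 10 6 17 13 16 5 3 4 12)(2 7 9 15) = [0, 10, 7, 4, 12, 3, 17, 9, 8, 15, 6, 11, 1, 16, 14, 2, 5, 13]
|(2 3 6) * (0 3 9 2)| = |(0 3 6)(2 9)| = 6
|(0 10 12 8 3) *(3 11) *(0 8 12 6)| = 3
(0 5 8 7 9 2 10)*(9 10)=[5, 1, 9, 3, 4, 8, 6, 10, 7, 2, 0]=(0 5 8 7 10)(2 9)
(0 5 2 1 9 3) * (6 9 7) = (0 5 2 1 7 6 9 3) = [5, 7, 1, 0, 4, 2, 9, 6, 8, 3]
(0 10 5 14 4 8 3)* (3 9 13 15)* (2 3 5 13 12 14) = (0 10 13 15 5 2 3)(4 8 9 12 14) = [10, 1, 3, 0, 8, 2, 6, 7, 9, 12, 13, 11, 14, 15, 4, 5]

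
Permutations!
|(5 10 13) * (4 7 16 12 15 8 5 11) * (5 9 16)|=30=|(4 7 5 10 13 11)(8 9 16 12 15)|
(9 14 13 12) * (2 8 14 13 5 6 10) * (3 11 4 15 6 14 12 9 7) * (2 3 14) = [0, 1, 8, 11, 15, 2, 10, 14, 12, 13, 3, 4, 7, 9, 5, 6] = (2 8 12 7 14 5)(3 11 4 15 6 10)(9 13)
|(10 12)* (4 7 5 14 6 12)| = |(4 7 5 14 6 12 10)| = 7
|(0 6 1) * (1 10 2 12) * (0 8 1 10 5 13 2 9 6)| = |(1 8)(2 12 10 9 6 5 13)| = 14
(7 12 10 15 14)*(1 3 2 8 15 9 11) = (1 3 2 8 15 14 7 12 10 9 11) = [0, 3, 8, 2, 4, 5, 6, 12, 15, 11, 9, 1, 10, 13, 7, 14]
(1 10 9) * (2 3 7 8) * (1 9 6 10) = [0, 1, 3, 7, 4, 5, 10, 8, 2, 9, 6] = (2 3 7 8)(6 10)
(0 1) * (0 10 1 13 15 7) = (0 13 15 7)(1 10) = [13, 10, 2, 3, 4, 5, 6, 0, 8, 9, 1, 11, 12, 15, 14, 7]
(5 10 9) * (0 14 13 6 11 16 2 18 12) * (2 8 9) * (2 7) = (0 14 13 6 11 16 8 9 5 10 7 2 18 12) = [14, 1, 18, 3, 4, 10, 11, 2, 9, 5, 7, 16, 0, 6, 13, 15, 8, 17, 12]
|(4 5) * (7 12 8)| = 6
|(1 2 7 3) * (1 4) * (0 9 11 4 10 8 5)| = |(0 9 11 4 1 2 7 3 10 8 5)| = 11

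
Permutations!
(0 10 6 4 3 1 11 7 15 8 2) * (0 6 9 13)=(0 10 9 13)(1 11 7 15 8 2 6 4 3)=[10, 11, 6, 1, 3, 5, 4, 15, 2, 13, 9, 7, 12, 0, 14, 8]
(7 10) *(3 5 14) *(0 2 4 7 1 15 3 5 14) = (0 2 4 7 10 1 15 3 14 5) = [2, 15, 4, 14, 7, 0, 6, 10, 8, 9, 1, 11, 12, 13, 5, 3]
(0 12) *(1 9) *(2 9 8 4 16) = (0 12)(1 8 4 16 2 9) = [12, 8, 9, 3, 16, 5, 6, 7, 4, 1, 10, 11, 0, 13, 14, 15, 2]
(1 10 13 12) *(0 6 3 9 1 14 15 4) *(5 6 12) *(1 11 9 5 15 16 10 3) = [12, 3, 2, 5, 0, 6, 1, 7, 8, 11, 13, 9, 14, 15, 16, 4, 10] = (0 12 14 16 10 13 15 4)(1 3 5 6)(9 11)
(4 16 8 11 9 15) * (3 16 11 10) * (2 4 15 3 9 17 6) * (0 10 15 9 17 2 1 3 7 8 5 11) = [10, 3, 4, 16, 0, 11, 1, 8, 15, 7, 17, 2, 12, 13, 14, 9, 5, 6] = (0 10 17 6 1 3 16 5 11 2 4)(7 8 15 9)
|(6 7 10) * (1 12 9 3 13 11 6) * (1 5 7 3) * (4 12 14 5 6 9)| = |(1 14 5 7 10 6 3 13 11 9)(4 12)| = 10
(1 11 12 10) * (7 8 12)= (1 11 7 8 12 10)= [0, 11, 2, 3, 4, 5, 6, 8, 12, 9, 1, 7, 10]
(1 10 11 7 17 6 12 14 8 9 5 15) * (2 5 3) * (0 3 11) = [3, 10, 5, 2, 4, 15, 12, 17, 9, 11, 0, 7, 14, 13, 8, 1, 16, 6] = (0 3 2 5 15 1 10)(6 12 14 8 9 11 7 17)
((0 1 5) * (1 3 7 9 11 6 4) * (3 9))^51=(0 11 4 5 9 6 1)(3 7)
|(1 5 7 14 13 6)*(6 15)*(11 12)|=14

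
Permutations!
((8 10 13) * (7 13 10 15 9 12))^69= ((7 13 8 15 9 12))^69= (7 15)(8 12)(9 13)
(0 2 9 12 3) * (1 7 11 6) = [2, 7, 9, 0, 4, 5, 1, 11, 8, 12, 10, 6, 3] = (0 2 9 12 3)(1 7 11 6)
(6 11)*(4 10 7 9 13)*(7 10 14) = [0, 1, 2, 3, 14, 5, 11, 9, 8, 13, 10, 6, 12, 4, 7] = (4 14 7 9 13)(6 11)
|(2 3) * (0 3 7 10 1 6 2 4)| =15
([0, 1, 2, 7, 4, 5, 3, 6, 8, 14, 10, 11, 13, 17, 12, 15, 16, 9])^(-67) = (3 6 7)(9 13 14 17 12)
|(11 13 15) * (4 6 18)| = 3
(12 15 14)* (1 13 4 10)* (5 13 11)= (1 11 5 13 4 10)(12 15 14)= [0, 11, 2, 3, 10, 13, 6, 7, 8, 9, 1, 5, 15, 4, 12, 14]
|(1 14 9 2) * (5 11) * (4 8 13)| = |(1 14 9 2)(4 8 13)(5 11)| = 12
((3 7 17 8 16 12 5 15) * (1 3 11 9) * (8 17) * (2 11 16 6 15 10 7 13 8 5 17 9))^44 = (1 6 17 13 16)(3 15 9 8 12)(5 7 10)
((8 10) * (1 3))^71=(1 3)(8 10)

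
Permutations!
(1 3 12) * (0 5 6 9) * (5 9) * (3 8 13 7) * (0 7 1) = (0 9 7 3 12)(1 8 13)(5 6) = [9, 8, 2, 12, 4, 6, 5, 3, 13, 7, 10, 11, 0, 1]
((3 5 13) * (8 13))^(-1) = ((3 5 8 13))^(-1) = (3 13 8 5)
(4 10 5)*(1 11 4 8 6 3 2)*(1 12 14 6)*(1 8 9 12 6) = [0, 11, 6, 2, 10, 9, 3, 7, 8, 12, 5, 4, 14, 13, 1] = (1 11 4 10 5 9 12 14)(2 6 3)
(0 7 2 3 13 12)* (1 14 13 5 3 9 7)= (0 1 14 13 12)(2 9 7)(3 5)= [1, 14, 9, 5, 4, 3, 6, 2, 8, 7, 10, 11, 0, 12, 13]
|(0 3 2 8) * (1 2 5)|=6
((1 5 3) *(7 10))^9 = (7 10)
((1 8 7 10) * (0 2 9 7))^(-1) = ((0 2 9 7 10 1 8))^(-1) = (0 8 1 10 7 9 2)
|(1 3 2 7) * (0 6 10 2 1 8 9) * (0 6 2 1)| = 9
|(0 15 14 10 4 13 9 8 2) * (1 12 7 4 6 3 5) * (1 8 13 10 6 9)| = 56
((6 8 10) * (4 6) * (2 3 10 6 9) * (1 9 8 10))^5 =((1 9 2 3)(4 8 6 10))^5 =(1 9 2 3)(4 8 6 10)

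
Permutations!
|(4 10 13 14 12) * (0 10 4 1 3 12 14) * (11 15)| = 6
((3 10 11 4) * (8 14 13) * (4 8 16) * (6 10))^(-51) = (3 11 13)(4 10 14)(6 8 16)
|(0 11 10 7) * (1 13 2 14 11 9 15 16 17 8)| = |(0 9 15 16 17 8 1 13 2 14 11 10 7)| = 13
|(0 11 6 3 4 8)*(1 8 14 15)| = |(0 11 6 3 4 14 15 1 8)| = 9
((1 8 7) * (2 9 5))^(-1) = ((1 8 7)(2 9 5))^(-1) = (1 7 8)(2 5 9)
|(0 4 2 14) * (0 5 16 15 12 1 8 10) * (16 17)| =12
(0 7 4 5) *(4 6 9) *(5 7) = [5, 1, 2, 3, 7, 0, 9, 6, 8, 4] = (0 5)(4 7 6 9)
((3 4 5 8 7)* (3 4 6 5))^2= (3 5 7)(4 6 8)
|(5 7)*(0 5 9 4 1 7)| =|(0 5)(1 7 9 4)| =4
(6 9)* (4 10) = [0, 1, 2, 3, 10, 5, 9, 7, 8, 6, 4] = (4 10)(6 9)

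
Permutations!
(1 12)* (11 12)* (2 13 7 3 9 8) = [0, 11, 13, 9, 4, 5, 6, 3, 2, 8, 10, 12, 1, 7] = (1 11 12)(2 13 7 3 9 8)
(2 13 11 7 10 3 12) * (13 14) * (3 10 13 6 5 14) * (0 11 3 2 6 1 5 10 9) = (0 11 7 13 3 12 6 10 9)(1 5 14) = [11, 5, 2, 12, 4, 14, 10, 13, 8, 0, 9, 7, 6, 3, 1]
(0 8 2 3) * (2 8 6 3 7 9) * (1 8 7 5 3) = [6, 8, 5, 0, 4, 3, 1, 9, 7, 2] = (0 6 1 8 7 9 2 5 3)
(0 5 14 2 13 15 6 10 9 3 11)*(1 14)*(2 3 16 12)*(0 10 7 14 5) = (1 5)(2 13 15 6 7 14 3 11 10 9 16 12) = [0, 5, 13, 11, 4, 1, 7, 14, 8, 16, 9, 10, 2, 15, 3, 6, 12]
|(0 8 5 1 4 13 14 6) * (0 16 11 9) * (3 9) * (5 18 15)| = 14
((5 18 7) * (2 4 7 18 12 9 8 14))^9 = ((18)(2 4 7 5 12 9 8 14))^9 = (18)(2 4 7 5 12 9 8 14)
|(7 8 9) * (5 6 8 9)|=|(5 6 8)(7 9)|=6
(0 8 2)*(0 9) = (0 8 2 9) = [8, 1, 9, 3, 4, 5, 6, 7, 2, 0]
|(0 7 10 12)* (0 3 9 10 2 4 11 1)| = 12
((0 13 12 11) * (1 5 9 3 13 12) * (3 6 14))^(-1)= (0 11 12)(1 13 3 14 6 9 5)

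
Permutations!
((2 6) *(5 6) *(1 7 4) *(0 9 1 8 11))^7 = (11)(2 5 6)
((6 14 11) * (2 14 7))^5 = ((2 14 11 6 7))^5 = (14)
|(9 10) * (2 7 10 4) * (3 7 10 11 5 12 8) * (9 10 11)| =|(2 11 5 12 8 3 7 9 4)| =9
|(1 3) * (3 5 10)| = |(1 5 10 3)| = 4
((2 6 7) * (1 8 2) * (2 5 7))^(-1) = (1 7 5 8)(2 6)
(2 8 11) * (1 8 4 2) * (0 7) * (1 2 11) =[7, 8, 4, 3, 11, 5, 6, 0, 1, 9, 10, 2] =(0 7)(1 8)(2 4 11)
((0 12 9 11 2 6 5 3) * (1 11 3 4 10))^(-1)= (0 3 9 12)(1 10 4 5 6 2 11)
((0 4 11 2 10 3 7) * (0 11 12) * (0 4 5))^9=(0 5)(2 11 7 3 10)(4 12)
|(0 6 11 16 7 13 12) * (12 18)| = 8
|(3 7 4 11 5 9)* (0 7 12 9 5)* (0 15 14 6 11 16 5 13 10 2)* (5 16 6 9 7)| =45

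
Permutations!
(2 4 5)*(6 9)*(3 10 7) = [0, 1, 4, 10, 5, 2, 9, 3, 8, 6, 7] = (2 4 5)(3 10 7)(6 9)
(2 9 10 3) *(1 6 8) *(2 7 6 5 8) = (1 5 8)(2 9 10 3 7 6) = [0, 5, 9, 7, 4, 8, 2, 6, 1, 10, 3]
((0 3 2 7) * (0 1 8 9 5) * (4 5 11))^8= (0 4 9 1 2)(3 5 11 8 7)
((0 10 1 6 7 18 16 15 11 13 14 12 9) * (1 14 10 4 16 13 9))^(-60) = (1 13)(6 10)(7 14)(12 18)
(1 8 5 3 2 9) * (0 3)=(0 3 2 9 1 8 5)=[3, 8, 9, 2, 4, 0, 6, 7, 5, 1]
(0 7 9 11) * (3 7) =[3, 1, 2, 7, 4, 5, 6, 9, 8, 11, 10, 0] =(0 3 7 9 11)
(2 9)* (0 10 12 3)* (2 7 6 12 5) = (0 10 5 2 9 7 6 12 3) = [10, 1, 9, 0, 4, 2, 12, 6, 8, 7, 5, 11, 3]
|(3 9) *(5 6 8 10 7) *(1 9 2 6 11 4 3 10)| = |(1 9 10 7 5 11 4 3 2 6 8)| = 11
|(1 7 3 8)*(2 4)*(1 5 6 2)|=8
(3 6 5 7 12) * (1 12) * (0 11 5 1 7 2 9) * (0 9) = (0 11 5 2)(1 12 3 6) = [11, 12, 0, 6, 4, 2, 1, 7, 8, 9, 10, 5, 3]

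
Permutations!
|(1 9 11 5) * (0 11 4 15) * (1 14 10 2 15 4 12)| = 21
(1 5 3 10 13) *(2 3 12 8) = (1 5 12 8 2 3 10 13) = [0, 5, 3, 10, 4, 12, 6, 7, 2, 9, 13, 11, 8, 1]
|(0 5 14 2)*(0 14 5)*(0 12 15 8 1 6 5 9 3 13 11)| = 22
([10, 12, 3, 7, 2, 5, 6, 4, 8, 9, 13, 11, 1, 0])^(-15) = (13)(1 12)(2 3 7 4)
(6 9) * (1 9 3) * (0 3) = (0 3 1 9 6) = [3, 9, 2, 1, 4, 5, 0, 7, 8, 6]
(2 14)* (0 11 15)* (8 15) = (0 11 8 15)(2 14) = [11, 1, 14, 3, 4, 5, 6, 7, 15, 9, 10, 8, 12, 13, 2, 0]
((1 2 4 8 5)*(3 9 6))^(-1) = (1 5 8 4 2)(3 6 9)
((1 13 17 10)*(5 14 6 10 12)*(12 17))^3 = (17)(1 5 10 12 6 13 14)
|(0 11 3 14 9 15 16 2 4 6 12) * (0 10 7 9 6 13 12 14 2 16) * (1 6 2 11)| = |(16)(0 1 6 14 2 4 13 12 10 7 9 15)(3 11)| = 12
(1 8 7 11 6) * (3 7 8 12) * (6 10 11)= [0, 12, 2, 7, 4, 5, 1, 6, 8, 9, 11, 10, 3]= (1 12 3 7 6)(10 11)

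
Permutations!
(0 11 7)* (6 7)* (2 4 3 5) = (0 11 6 7)(2 4 3 5) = [11, 1, 4, 5, 3, 2, 7, 0, 8, 9, 10, 6]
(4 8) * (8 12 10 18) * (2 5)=(2 5)(4 12 10 18 8)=[0, 1, 5, 3, 12, 2, 6, 7, 4, 9, 18, 11, 10, 13, 14, 15, 16, 17, 8]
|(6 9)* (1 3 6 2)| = |(1 3 6 9 2)| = 5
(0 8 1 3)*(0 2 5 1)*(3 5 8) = (0 3 2 8)(1 5) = [3, 5, 8, 2, 4, 1, 6, 7, 0]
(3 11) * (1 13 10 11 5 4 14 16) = (1 13 10 11 3 5 4 14 16) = [0, 13, 2, 5, 14, 4, 6, 7, 8, 9, 11, 3, 12, 10, 16, 15, 1]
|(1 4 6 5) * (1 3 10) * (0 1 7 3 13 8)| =21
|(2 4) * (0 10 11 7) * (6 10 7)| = |(0 7)(2 4)(6 10 11)| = 6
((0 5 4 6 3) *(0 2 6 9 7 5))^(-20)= (9)(2 6 3)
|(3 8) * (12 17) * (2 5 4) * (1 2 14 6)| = 6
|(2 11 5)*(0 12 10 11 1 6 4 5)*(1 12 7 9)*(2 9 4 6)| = 10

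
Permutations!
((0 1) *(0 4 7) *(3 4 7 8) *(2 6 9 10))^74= (0 7 1)(2 9)(3 8 4)(6 10)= ((0 1 7)(2 6 9 10)(3 4 8))^74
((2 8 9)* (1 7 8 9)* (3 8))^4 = ((1 7 3 8)(2 9))^4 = (9)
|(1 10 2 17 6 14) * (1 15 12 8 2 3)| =|(1 10 3)(2 17 6 14 15 12 8)| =21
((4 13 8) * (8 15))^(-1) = ((4 13 15 8))^(-1) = (4 8 15 13)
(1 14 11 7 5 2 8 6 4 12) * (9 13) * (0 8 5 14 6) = (0 8)(1 6 4 12)(2 5)(7 14 11)(9 13) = [8, 6, 5, 3, 12, 2, 4, 14, 0, 13, 10, 7, 1, 9, 11]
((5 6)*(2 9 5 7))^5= ((2 9 5 6 7))^5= (9)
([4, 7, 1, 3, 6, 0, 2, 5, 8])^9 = [6, 5, 7, 3, 2, 4, 1, 0, 8]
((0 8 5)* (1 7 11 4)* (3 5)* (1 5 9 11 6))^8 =((0 8 3 9 11 4 5)(1 7 6))^8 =(0 8 3 9 11 4 5)(1 6 7)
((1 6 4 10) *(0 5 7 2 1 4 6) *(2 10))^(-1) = (0 1 2 4 10 7 5)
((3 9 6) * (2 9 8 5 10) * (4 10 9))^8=((2 4 10)(3 8 5 9 6))^8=(2 10 4)(3 9 8 6 5)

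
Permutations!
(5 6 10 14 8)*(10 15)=(5 6 15 10 14 8)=[0, 1, 2, 3, 4, 6, 15, 7, 5, 9, 14, 11, 12, 13, 8, 10]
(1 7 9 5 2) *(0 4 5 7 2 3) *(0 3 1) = (0 4 5 1 2)(7 9) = [4, 2, 0, 3, 5, 1, 6, 9, 8, 7]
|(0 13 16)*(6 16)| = 4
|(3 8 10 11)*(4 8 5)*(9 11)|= |(3 5 4 8 10 9 11)|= 7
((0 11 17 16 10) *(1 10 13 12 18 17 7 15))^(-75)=((0 11 7 15 1 10)(12 18 17 16 13))^(-75)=(18)(0 15)(1 11)(7 10)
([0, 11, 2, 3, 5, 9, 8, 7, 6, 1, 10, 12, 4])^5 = (1 9 5 4 12 11)(6 8)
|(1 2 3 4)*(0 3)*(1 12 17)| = |(0 3 4 12 17 1 2)| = 7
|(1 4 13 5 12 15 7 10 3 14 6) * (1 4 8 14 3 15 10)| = |(1 8 14 6 4 13 5 12 10 15 7)| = 11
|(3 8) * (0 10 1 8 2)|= 6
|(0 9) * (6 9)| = 3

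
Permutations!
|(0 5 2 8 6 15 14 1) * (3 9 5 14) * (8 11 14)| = 11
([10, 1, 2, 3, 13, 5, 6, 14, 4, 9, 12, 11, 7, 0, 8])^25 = [10, 1, 2, 3, 13, 5, 6, 14, 4, 9, 12, 11, 7, 0, 8]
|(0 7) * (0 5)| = 3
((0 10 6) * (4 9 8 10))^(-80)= (0 10 9)(4 6 8)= ((0 4 9 8 10 6))^(-80)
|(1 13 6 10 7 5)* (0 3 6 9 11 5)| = |(0 3 6 10 7)(1 13 9 11 5)| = 5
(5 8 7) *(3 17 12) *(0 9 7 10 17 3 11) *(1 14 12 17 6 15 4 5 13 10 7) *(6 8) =(17)(0 9 1 14 12 11)(4 5 6 15)(7 13 10 8) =[9, 14, 2, 3, 5, 6, 15, 13, 7, 1, 8, 0, 11, 10, 12, 4, 16, 17]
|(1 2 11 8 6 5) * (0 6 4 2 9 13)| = 12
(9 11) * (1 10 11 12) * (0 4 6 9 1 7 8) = (0 4 6 9 12 7 8)(1 10 11) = [4, 10, 2, 3, 6, 5, 9, 8, 0, 12, 11, 1, 7]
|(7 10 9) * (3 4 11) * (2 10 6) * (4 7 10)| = |(2 4 11 3 7 6)(9 10)| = 6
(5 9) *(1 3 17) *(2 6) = [0, 3, 6, 17, 4, 9, 2, 7, 8, 5, 10, 11, 12, 13, 14, 15, 16, 1] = (1 3 17)(2 6)(5 9)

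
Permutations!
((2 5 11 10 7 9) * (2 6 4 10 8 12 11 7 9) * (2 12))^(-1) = ((2 5 7 12 11 8)(4 10 9 6))^(-1) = (2 8 11 12 7 5)(4 6 9 10)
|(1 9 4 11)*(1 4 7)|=|(1 9 7)(4 11)|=6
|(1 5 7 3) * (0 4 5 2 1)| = 10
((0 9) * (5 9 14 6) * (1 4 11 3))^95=((0 14 6 5 9)(1 4 11 3))^95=(14)(1 3 11 4)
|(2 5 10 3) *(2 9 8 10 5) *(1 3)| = |(1 3 9 8 10)| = 5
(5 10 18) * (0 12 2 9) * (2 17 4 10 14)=(0 12 17 4 10 18 5 14 2 9)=[12, 1, 9, 3, 10, 14, 6, 7, 8, 0, 18, 11, 17, 13, 2, 15, 16, 4, 5]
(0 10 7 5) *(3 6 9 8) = (0 10 7 5)(3 6 9 8) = [10, 1, 2, 6, 4, 0, 9, 5, 3, 8, 7]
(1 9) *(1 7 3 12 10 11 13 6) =(1 9 7 3 12 10 11 13 6) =[0, 9, 2, 12, 4, 5, 1, 3, 8, 7, 11, 13, 10, 6]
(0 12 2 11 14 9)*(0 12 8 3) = (0 8 3)(2 11 14 9 12) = [8, 1, 11, 0, 4, 5, 6, 7, 3, 12, 10, 14, 2, 13, 9]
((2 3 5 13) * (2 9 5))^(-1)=((2 3)(5 13 9))^(-1)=(2 3)(5 9 13)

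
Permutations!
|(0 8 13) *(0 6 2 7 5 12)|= |(0 8 13 6 2 7 5 12)|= 8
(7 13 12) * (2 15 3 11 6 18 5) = (2 15 3 11 6 18 5)(7 13 12) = [0, 1, 15, 11, 4, 2, 18, 13, 8, 9, 10, 6, 7, 12, 14, 3, 16, 17, 5]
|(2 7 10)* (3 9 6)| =3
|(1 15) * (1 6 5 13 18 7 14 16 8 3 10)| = |(1 15 6 5 13 18 7 14 16 8 3 10)| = 12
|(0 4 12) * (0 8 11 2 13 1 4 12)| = 8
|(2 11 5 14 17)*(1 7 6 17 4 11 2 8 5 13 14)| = 12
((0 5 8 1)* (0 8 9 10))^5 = (0 5 9 10)(1 8)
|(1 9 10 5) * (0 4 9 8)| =7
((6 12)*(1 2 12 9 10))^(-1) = (1 10 9 6 12 2)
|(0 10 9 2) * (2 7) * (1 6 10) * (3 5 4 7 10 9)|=|(0 1 6 9 10 3 5 4 7 2)|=10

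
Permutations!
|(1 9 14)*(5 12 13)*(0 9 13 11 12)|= 6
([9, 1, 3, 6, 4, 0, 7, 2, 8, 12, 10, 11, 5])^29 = (0 9 12 5)(2 3 6 7)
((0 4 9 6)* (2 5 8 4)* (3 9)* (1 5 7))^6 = ((0 2 7 1 5 8 4 3 9 6))^6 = (0 4 7 9 5)(1 6 8 2 3)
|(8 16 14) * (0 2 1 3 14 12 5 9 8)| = 5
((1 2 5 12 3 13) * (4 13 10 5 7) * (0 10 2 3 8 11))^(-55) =((0 10 5 12 8 11)(1 3 2 7 4 13))^(-55) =(0 11 8 12 5 10)(1 13 4 7 2 3)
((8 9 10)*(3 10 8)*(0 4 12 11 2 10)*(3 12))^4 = (12)(0 4 3)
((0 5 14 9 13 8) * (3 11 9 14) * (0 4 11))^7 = (14)(0 5 3)(4 9 8 11 13)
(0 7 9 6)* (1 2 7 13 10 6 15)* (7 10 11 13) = [7, 2, 10, 3, 4, 5, 0, 9, 8, 15, 6, 13, 12, 11, 14, 1] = (0 7 9 15 1 2 10 6)(11 13)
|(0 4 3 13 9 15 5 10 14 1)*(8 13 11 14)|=6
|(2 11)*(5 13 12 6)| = 4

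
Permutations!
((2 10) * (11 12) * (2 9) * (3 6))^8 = ((2 10 9)(3 6)(11 12))^8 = (12)(2 9 10)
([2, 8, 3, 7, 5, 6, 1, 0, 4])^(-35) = [2, 1, 3, 7, 4, 5, 6, 0, 8]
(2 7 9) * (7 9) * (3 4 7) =(2 9)(3 4 7) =[0, 1, 9, 4, 7, 5, 6, 3, 8, 2]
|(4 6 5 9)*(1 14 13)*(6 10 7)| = |(1 14 13)(4 10 7 6 5 9)| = 6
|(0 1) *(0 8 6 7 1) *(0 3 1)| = |(0 3 1 8 6 7)| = 6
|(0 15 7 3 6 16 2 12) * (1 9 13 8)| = |(0 15 7 3 6 16 2 12)(1 9 13 8)| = 8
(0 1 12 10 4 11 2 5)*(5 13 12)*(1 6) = (0 6 1 5)(2 13 12 10 4 11) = [6, 5, 13, 3, 11, 0, 1, 7, 8, 9, 4, 2, 10, 12]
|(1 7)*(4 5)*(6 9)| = 2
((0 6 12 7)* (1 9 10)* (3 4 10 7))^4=(0 4 7 3 9 12 1 6 10)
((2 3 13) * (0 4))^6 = ((0 4)(2 3 13))^6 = (13)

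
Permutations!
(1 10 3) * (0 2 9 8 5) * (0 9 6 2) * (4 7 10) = (1 4 7 10 3)(2 6)(5 9 8) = [0, 4, 6, 1, 7, 9, 2, 10, 5, 8, 3]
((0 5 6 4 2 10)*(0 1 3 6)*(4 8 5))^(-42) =(0 10 6)(1 8 4)(2 3 5)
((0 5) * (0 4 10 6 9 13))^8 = (0 5 4 10 6 9 13)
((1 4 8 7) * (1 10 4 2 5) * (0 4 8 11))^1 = ((0 4 11)(1 2 5)(7 10 8))^1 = (0 4 11)(1 2 5)(7 10 8)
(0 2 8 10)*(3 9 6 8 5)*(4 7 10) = (0 2 5 3 9 6 8 4 7 10) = [2, 1, 5, 9, 7, 3, 8, 10, 4, 6, 0]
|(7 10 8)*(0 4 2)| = 3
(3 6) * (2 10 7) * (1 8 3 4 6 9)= (1 8 3 9)(2 10 7)(4 6)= [0, 8, 10, 9, 6, 5, 4, 2, 3, 1, 7]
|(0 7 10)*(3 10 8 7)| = |(0 3 10)(7 8)| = 6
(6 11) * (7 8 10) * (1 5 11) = (1 5 11 6)(7 8 10) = [0, 5, 2, 3, 4, 11, 1, 8, 10, 9, 7, 6]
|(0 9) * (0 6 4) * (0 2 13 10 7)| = |(0 9 6 4 2 13 10 7)| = 8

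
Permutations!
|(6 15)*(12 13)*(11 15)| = |(6 11 15)(12 13)| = 6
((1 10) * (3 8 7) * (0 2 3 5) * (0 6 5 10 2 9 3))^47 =((0 9 3 8 7 10 1 2)(5 6))^47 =(0 2 1 10 7 8 3 9)(5 6)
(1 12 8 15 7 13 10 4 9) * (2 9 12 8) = (1 8 15 7 13 10 4 12 2 9) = [0, 8, 9, 3, 12, 5, 6, 13, 15, 1, 4, 11, 2, 10, 14, 7]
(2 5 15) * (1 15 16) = (1 15 2 5 16) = [0, 15, 5, 3, 4, 16, 6, 7, 8, 9, 10, 11, 12, 13, 14, 2, 1]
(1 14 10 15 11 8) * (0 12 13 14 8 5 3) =(0 12 13 14 10 15 11 5 3)(1 8) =[12, 8, 2, 0, 4, 3, 6, 7, 1, 9, 15, 5, 13, 14, 10, 11]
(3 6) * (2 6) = (2 6 3) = [0, 1, 6, 2, 4, 5, 3]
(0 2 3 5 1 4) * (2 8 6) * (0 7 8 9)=(0 9)(1 4 7 8 6 2 3 5)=[9, 4, 3, 5, 7, 1, 2, 8, 6, 0]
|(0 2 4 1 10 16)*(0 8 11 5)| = |(0 2 4 1 10 16 8 11 5)| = 9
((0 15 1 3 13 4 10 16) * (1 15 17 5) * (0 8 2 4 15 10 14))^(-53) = ((0 17 5 1 3 13 15 10 16 8 2 4 14))^(-53) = (0 14 4 2 8 16 10 15 13 3 1 5 17)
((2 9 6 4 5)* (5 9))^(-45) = ((2 5)(4 9 6))^(-45) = (9)(2 5)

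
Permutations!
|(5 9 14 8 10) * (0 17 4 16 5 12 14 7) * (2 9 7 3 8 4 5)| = 36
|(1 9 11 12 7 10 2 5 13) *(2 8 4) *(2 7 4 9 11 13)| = |(1 11 12 4 7 10 8 9 13)(2 5)| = 18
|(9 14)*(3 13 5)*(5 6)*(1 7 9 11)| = 20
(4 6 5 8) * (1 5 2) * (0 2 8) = (0 2 1 5)(4 6 8) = [2, 5, 1, 3, 6, 0, 8, 7, 4]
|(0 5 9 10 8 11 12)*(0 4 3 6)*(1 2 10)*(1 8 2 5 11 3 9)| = 8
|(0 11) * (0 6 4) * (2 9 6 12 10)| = |(0 11 12 10 2 9 6 4)| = 8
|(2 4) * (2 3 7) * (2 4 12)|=6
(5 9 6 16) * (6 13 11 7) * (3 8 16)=[0, 1, 2, 8, 4, 9, 3, 6, 16, 13, 10, 7, 12, 11, 14, 15, 5]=(3 8 16 5 9 13 11 7 6)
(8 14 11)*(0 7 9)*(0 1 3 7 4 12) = (0 4 12)(1 3 7 9)(8 14 11) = [4, 3, 2, 7, 12, 5, 6, 9, 14, 1, 10, 8, 0, 13, 11]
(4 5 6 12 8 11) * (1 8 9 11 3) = [0, 8, 2, 1, 5, 6, 12, 7, 3, 11, 10, 4, 9] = (1 8 3)(4 5 6 12 9 11)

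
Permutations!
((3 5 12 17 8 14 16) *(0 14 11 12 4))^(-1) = (0 4 5 3 16 14)(8 17 12 11)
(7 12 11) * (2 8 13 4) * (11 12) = (2 8 13 4)(7 11) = [0, 1, 8, 3, 2, 5, 6, 11, 13, 9, 10, 7, 12, 4]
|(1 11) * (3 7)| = |(1 11)(3 7)| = 2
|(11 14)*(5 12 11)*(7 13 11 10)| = 7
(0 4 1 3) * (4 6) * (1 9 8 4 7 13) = (0 6 7 13 1 3)(4 9 8) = [6, 3, 2, 0, 9, 5, 7, 13, 4, 8, 10, 11, 12, 1]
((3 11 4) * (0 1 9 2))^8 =(3 4 11)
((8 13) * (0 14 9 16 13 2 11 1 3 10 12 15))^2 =((0 14 9 16 13 8 2 11 1 3 10 12 15))^2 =(0 9 13 2 1 10 15 14 16 8 11 3 12)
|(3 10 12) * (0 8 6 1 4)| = |(0 8 6 1 4)(3 10 12)| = 15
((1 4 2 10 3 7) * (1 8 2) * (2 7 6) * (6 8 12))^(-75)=(1 4)(2 3 7 6 10 8 12)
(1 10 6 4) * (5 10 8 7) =(1 8 7 5 10 6 4) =[0, 8, 2, 3, 1, 10, 4, 5, 7, 9, 6]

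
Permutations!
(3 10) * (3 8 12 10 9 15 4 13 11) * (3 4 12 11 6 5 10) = (3 9 15 12)(4 13 6 5 10 8 11) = [0, 1, 2, 9, 13, 10, 5, 7, 11, 15, 8, 4, 3, 6, 14, 12]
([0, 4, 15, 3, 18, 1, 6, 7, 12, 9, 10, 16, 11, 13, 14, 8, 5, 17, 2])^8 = (1 16 12 15 18)(2 4 5 11 8)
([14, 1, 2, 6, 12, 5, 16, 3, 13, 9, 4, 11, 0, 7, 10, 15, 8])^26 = (0 14 10 4 12)(3 16 13)(6 8 7)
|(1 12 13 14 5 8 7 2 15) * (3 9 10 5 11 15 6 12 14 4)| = 44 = |(1 14 11 15)(2 6 12 13 4 3 9 10 5 8 7)|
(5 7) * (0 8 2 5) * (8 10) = (0 10 8 2 5 7) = [10, 1, 5, 3, 4, 7, 6, 0, 2, 9, 8]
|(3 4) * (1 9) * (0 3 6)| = |(0 3 4 6)(1 9)| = 4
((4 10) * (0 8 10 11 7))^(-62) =(0 11 10)(4 8 7)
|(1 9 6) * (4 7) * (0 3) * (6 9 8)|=6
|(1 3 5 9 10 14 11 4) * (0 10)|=9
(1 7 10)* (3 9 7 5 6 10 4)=(1 5 6 10)(3 9 7 4)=[0, 5, 2, 9, 3, 6, 10, 4, 8, 7, 1]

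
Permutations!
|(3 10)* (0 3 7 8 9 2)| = |(0 3 10 7 8 9 2)| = 7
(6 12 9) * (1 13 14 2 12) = (1 13 14 2 12 9 6) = [0, 13, 12, 3, 4, 5, 1, 7, 8, 6, 10, 11, 9, 14, 2]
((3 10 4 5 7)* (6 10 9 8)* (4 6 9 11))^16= ((3 11 4 5 7)(6 10)(8 9))^16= (3 11 4 5 7)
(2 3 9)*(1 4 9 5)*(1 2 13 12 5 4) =(2 3 4 9 13 12 5) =[0, 1, 3, 4, 9, 2, 6, 7, 8, 13, 10, 11, 5, 12]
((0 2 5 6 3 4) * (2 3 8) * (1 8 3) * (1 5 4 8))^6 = (0 4 2 8 3 6 5)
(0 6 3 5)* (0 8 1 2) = (0 6 3 5 8 1 2) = [6, 2, 0, 5, 4, 8, 3, 7, 1]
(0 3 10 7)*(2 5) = (0 3 10 7)(2 5) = [3, 1, 5, 10, 4, 2, 6, 0, 8, 9, 7]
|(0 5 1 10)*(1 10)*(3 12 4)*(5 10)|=|(0 10)(3 12 4)|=6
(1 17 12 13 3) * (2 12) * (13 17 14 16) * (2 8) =[0, 14, 12, 1, 4, 5, 6, 7, 2, 9, 10, 11, 17, 3, 16, 15, 13, 8] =(1 14 16 13 3)(2 12 17 8)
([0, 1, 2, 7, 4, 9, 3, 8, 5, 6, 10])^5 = (10)(3 6 9 5 8 7)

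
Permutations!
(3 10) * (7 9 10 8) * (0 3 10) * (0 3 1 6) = (10)(0 1 6)(3 8 7 9) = [1, 6, 2, 8, 4, 5, 0, 9, 7, 3, 10]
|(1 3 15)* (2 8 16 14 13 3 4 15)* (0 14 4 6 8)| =30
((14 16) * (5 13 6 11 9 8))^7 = (5 13 6 11 9 8)(14 16)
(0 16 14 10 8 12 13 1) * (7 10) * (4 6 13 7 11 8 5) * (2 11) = [16, 0, 11, 3, 6, 4, 13, 10, 12, 9, 5, 8, 7, 1, 2, 15, 14] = (0 16 14 2 11 8 12 7 10 5 4 6 13 1)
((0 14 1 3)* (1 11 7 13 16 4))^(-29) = (0 1 16 7 14 3 4 13 11)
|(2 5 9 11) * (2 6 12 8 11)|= |(2 5 9)(6 12 8 11)|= 12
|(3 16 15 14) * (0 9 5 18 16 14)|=6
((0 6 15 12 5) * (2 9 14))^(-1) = ((0 6 15 12 5)(2 9 14))^(-1) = (0 5 12 15 6)(2 14 9)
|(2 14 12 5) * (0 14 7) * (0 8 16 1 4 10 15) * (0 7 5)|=42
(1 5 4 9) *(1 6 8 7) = (1 5 4 9 6 8 7) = [0, 5, 2, 3, 9, 4, 8, 1, 7, 6]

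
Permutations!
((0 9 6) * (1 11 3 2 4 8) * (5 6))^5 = (0 9 5 6)(1 8 4 2 3 11)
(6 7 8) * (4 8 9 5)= (4 8 6 7 9 5)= [0, 1, 2, 3, 8, 4, 7, 9, 6, 5]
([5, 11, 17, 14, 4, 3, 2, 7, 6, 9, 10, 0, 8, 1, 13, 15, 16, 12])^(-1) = [11, 13, 6, 5, 4, 0, 8, 7, 12, 9, 10, 1, 17, 14, 3, 15, 16, 2]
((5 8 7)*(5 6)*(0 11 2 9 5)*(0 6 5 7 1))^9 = (0 11 2 9 7 5 8 1)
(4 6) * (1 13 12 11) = [0, 13, 2, 3, 6, 5, 4, 7, 8, 9, 10, 1, 11, 12] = (1 13 12 11)(4 6)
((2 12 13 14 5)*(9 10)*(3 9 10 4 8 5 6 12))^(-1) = ((2 3 9 4 8 5)(6 12 13 14))^(-1) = (2 5 8 4 9 3)(6 14 13 12)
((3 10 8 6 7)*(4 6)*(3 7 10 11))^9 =(3 11)(4 6 10 8)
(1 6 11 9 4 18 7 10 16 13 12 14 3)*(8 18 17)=(1 6 11 9 4 17 8 18 7 10 16 13 12 14 3)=[0, 6, 2, 1, 17, 5, 11, 10, 18, 4, 16, 9, 14, 12, 3, 15, 13, 8, 7]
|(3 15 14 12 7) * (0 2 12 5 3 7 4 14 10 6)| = |(0 2 12 4 14 5 3 15 10 6)| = 10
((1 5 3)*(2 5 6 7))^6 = (7)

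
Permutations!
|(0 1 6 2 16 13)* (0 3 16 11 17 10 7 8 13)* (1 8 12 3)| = |(0 8 13 1 6 2 11 17 10 7 12 3 16)| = 13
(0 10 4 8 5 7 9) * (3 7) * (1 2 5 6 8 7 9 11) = (0 10 4 7 11 1 2 5 3 9)(6 8) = [10, 2, 5, 9, 7, 3, 8, 11, 6, 0, 4, 1]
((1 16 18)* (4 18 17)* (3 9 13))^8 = (1 4 16 18 17)(3 13 9)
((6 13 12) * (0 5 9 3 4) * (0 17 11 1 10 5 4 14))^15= (0 10)(1 14)(3 11)(4 5)(9 17)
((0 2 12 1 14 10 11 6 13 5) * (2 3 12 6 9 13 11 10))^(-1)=(0 5 13 9 11 6 2 14 1 12 3)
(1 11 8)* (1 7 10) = [0, 11, 2, 3, 4, 5, 6, 10, 7, 9, 1, 8] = (1 11 8 7 10)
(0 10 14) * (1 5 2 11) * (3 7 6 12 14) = (0 10 3 7 6 12 14)(1 5 2 11) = [10, 5, 11, 7, 4, 2, 12, 6, 8, 9, 3, 1, 14, 13, 0]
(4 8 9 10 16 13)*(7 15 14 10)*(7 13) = (4 8 9 13)(7 15 14 10 16) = [0, 1, 2, 3, 8, 5, 6, 15, 9, 13, 16, 11, 12, 4, 10, 14, 7]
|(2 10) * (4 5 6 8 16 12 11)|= 14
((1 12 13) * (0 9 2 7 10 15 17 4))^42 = (0 2 10 17)(4 9 7 15)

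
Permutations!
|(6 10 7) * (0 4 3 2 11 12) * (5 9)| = 6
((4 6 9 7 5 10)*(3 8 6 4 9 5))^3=((3 8 6 5 10 9 7))^3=(3 5 7 6 9 8 10)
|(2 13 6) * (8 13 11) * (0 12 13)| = |(0 12 13 6 2 11 8)| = 7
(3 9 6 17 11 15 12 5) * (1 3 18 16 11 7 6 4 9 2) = (1 3 2)(4 9)(5 18 16 11 15 12)(6 17 7) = [0, 3, 1, 2, 9, 18, 17, 6, 8, 4, 10, 15, 5, 13, 14, 12, 11, 7, 16]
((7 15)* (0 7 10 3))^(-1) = (0 3 10 15 7) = ((0 7 15 10 3))^(-1)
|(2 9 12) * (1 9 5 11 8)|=7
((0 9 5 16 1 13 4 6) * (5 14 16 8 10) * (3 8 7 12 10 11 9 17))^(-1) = (0 6 4 13 1 16 14 9 11 8 3 17)(5 10 12 7)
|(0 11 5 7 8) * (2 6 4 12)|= |(0 11 5 7 8)(2 6 4 12)|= 20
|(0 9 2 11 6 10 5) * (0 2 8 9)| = 10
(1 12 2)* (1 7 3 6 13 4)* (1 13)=(1 12 2 7 3 6)(4 13)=[0, 12, 7, 6, 13, 5, 1, 3, 8, 9, 10, 11, 2, 4]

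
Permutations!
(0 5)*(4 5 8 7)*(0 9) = (0 8 7 4 5 9) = [8, 1, 2, 3, 5, 9, 6, 4, 7, 0]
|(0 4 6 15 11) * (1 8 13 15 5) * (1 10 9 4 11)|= 20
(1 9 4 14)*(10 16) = (1 9 4 14)(10 16) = [0, 9, 2, 3, 14, 5, 6, 7, 8, 4, 16, 11, 12, 13, 1, 15, 10]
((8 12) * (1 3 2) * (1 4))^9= (1 3 2 4)(8 12)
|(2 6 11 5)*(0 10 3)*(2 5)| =|(0 10 3)(2 6 11)| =3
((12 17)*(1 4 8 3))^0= (17)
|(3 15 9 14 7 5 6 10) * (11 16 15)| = 10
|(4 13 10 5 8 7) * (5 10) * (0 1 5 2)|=8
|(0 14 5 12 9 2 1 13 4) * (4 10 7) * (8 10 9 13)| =12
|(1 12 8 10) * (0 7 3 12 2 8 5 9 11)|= 28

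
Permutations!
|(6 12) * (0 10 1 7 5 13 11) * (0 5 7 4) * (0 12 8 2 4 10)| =30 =|(1 10)(2 4 12 6 8)(5 13 11)|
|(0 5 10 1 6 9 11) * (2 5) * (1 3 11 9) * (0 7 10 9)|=4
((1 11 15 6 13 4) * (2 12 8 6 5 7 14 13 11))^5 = (1 11 13 8 7 2 15 4 6 14 12 5)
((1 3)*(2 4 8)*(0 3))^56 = (0 1 3)(2 8 4)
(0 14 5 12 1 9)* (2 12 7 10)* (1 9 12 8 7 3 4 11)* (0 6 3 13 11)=(0 14 5 13 11 1 12 9 6 3 4)(2 8 7 10)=[14, 12, 8, 4, 0, 13, 3, 10, 7, 6, 2, 1, 9, 11, 5]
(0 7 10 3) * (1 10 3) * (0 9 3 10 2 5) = [7, 2, 5, 9, 4, 0, 6, 10, 8, 3, 1] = (0 7 10 1 2 5)(3 9)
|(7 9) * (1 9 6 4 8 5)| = 7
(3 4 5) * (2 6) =(2 6)(3 4 5) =[0, 1, 6, 4, 5, 3, 2]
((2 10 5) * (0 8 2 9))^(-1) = (0 9 5 10 2 8)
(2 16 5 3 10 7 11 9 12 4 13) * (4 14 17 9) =(2 16 5 3 10 7 11 4 13)(9 12 14 17) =[0, 1, 16, 10, 13, 3, 6, 11, 8, 12, 7, 4, 14, 2, 17, 15, 5, 9]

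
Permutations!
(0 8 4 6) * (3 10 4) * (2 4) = (0 8 3 10 2 4 6) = [8, 1, 4, 10, 6, 5, 0, 7, 3, 9, 2]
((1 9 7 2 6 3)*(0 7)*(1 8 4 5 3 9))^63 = ((0 7 2 6 9)(3 8 4 5))^63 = (0 6 7 9 2)(3 5 4 8)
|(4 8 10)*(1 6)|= |(1 6)(4 8 10)|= 6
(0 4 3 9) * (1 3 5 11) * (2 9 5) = (0 4 2 9)(1 3 5 11) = [4, 3, 9, 5, 2, 11, 6, 7, 8, 0, 10, 1]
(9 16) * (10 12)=(9 16)(10 12)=[0, 1, 2, 3, 4, 5, 6, 7, 8, 16, 12, 11, 10, 13, 14, 15, 9]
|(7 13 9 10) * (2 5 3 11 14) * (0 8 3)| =28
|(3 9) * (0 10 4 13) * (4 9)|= |(0 10 9 3 4 13)|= 6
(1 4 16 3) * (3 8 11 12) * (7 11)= (1 4 16 8 7 11 12 3)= [0, 4, 2, 1, 16, 5, 6, 11, 7, 9, 10, 12, 3, 13, 14, 15, 8]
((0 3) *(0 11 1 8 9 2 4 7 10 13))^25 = (0 1 2 10 3 8 4 13 11 9 7)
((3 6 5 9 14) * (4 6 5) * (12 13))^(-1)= (3 14 9 5)(4 6)(12 13)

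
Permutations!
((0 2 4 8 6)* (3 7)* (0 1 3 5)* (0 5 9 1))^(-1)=((0 2 4 8 6)(1 3 7 9))^(-1)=(0 6 8 4 2)(1 9 7 3)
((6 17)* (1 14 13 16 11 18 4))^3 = (1 16 4 13 18 14 11)(6 17)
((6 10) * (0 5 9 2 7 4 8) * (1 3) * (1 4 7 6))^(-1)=(0 8 4 3 1 10 6 2 9 5)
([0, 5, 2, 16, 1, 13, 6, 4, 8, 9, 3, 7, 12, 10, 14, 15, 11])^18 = [0, 1, 2, 3, 4, 5, 6, 7, 8, 9, 10, 11, 12, 13, 14, 15, 16]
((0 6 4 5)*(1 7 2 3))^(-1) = (0 5 4 6)(1 3 2 7)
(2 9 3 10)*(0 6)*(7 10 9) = (0 6)(2 7 10)(3 9) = [6, 1, 7, 9, 4, 5, 0, 10, 8, 3, 2]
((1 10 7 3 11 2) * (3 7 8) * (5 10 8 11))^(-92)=((1 8 3 5 10 11 2))^(-92)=(1 2 11 10 5 3 8)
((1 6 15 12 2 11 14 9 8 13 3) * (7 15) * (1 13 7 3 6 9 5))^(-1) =(1 5 14 11 2 12 15 7 8 9)(3 6 13)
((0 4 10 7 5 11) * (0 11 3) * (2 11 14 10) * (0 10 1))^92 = (0 2 14)(1 4 11)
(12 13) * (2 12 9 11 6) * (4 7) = (2 12 13 9 11 6)(4 7) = [0, 1, 12, 3, 7, 5, 2, 4, 8, 11, 10, 6, 13, 9]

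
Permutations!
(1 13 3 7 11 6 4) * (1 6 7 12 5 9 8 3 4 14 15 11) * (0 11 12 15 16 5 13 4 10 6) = [11, 4, 2, 15, 0, 9, 14, 1, 3, 8, 6, 7, 13, 10, 16, 12, 5] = (0 11 7 1 4)(3 15 12 13 10 6 14 16 5 9 8)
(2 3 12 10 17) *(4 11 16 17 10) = [0, 1, 3, 12, 11, 5, 6, 7, 8, 9, 10, 16, 4, 13, 14, 15, 17, 2] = (2 3 12 4 11 16 17)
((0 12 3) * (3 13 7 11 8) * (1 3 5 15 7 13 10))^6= ((0 12 10 1 3)(5 15 7 11 8))^6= (0 12 10 1 3)(5 15 7 11 8)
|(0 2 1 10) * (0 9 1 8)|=|(0 2 8)(1 10 9)|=3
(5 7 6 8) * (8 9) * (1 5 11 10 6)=(1 5 7)(6 9 8 11 10)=[0, 5, 2, 3, 4, 7, 9, 1, 11, 8, 6, 10]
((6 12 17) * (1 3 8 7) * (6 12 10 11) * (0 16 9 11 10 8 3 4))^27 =((0 16 9 11 6 8 7 1 4)(12 17))^27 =(12 17)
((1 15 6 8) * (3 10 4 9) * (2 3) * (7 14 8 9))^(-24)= (1 14 4 3 9 15 8 7 10 2 6)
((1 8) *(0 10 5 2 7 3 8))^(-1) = ((0 10 5 2 7 3 8 1))^(-1) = (0 1 8 3 7 2 5 10)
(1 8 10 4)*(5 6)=(1 8 10 4)(5 6)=[0, 8, 2, 3, 1, 6, 5, 7, 10, 9, 4]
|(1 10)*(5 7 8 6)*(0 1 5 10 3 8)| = |(0 1 3 8 6 10 5 7)| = 8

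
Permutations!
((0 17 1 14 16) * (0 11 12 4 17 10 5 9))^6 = ((0 10 5 9)(1 14 16 11 12 4 17))^6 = (0 5)(1 17 4 12 11 16 14)(9 10)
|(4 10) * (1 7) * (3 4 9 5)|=10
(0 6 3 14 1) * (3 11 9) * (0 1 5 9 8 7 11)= [6, 1, 2, 14, 4, 9, 0, 11, 7, 3, 10, 8, 12, 13, 5]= (0 6)(3 14 5 9)(7 11 8)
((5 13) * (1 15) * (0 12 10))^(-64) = ((0 12 10)(1 15)(5 13))^(-64) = (15)(0 10 12)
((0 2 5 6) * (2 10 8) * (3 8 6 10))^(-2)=(0 10 2 3 6 5 8)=((0 3 8 2 5 10 6))^(-2)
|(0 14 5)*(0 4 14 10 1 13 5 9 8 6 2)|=11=|(0 10 1 13 5 4 14 9 8 6 2)|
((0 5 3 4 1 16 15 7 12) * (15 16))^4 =(16)(0 1)(3 7)(4 12)(5 15)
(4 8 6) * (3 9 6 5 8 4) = (3 9 6)(5 8) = [0, 1, 2, 9, 4, 8, 3, 7, 5, 6]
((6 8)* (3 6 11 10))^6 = ((3 6 8 11 10))^6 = (3 6 8 11 10)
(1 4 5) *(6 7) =(1 4 5)(6 7) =[0, 4, 2, 3, 5, 1, 7, 6]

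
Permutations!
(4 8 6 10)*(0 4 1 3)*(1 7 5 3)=(0 4 8 6 10 7 5 3)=[4, 1, 2, 0, 8, 3, 10, 5, 6, 9, 7]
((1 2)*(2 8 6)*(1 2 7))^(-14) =(1 6)(7 8)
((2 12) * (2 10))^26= (2 10 12)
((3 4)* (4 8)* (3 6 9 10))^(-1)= (3 10 9 6 4 8)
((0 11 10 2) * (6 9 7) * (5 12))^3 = (0 2 10 11)(5 12)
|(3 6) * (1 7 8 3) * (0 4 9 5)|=|(0 4 9 5)(1 7 8 3 6)|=20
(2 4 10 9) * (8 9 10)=[0, 1, 4, 3, 8, 5, 6, 7, 9, 2, 10]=(10)(2 4 8 9)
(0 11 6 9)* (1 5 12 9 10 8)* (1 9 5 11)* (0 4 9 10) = [1, 11, 2, 3, 9, 12, 0, 7, 10, 4, 8, 6, 5] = (0 1 11 6)(4 9)(5 12)(8 10)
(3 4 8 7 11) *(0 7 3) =(0 7 11)(3 4 8) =[7, 1, 2, 4, 8, 5, 6, 11, 3, 9, 10, 0]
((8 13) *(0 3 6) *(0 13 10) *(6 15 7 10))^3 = (0 7 3 10 15)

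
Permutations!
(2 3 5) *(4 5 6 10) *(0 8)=(0 8)(2 3 6 10 4 5)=[8, 1, 3, 6, 5, 2, 10, 7, 0, 9, 4]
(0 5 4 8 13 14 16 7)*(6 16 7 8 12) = (0 5 4 12 6 16 8 13 14 7) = [5, 1, 2, 3, 12, 4, 16, 0, 13, 9, 10, 11, 6, 14, 7, 15, 8]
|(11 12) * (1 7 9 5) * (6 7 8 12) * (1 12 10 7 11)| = |(1 8 10 7 9 5 12)(6 11)| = 14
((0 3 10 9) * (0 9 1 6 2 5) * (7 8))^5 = ((0 3 10 1 6 2 5)(7 8))^5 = (0 2 1 3 5 6 10)(7 8)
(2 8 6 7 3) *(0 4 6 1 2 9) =(0 4 6 7 3 9)(1 2 8) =[4, 2, 8, 9, 6, 5, 7, 3, 1, 0]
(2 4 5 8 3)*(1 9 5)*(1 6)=(1 9 5 8 3 2 4 6)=[0, 9, 4, 2, 6, 8, 1, 7, 3, 5]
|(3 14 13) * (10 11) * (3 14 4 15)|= 6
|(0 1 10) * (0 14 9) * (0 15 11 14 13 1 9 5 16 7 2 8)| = 30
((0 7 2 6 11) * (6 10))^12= (11)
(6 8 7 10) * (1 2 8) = (1 2 8 7 10 6) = [0, 2, 8, 3, 4, 5, 1, 10, 7, 9, 6]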